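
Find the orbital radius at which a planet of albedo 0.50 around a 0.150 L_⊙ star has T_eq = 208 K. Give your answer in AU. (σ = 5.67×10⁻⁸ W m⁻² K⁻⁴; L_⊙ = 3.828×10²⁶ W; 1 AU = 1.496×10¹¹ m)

d ≈ 0.490 AU

L = 0.150 × 3.828×10²⁶ = 5.74×10²⁵ W.
From T_eq⁴ = L(1−A)/(16πσd²): d = √[L(1−A)/(16πσT_eq⁴)].
d = √[5.74×10²⁵ × 0.50 / (16π × 5.67×10⁻⁸ × (208)⁴)] = 7.34×10¹⁰ m = 0.490 AU.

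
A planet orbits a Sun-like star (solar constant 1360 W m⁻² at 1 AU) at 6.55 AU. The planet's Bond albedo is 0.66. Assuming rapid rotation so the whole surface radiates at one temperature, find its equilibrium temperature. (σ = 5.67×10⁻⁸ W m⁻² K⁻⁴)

Flux at 6.55 AU: S = 1360/6.55² = 31.7 W m⁻².
Energy balance: absorbed = emitted ⇒ πR²·S(1−A) = 4πR²·σT_eq⁴, so T_eq⁴ = S(1−A)/(4σ).
T_eq = [31.7 × 0.34 / (4 × 5.67×10⁻⁸)]^(1/4) = (4.75×10⁷)^(1/4) = 83.0 K.

T_eq ≈ 83.0 K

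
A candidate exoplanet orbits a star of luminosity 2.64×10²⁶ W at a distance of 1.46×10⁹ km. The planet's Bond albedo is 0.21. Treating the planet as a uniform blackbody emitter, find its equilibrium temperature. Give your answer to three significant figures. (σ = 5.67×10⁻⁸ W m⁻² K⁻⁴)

d = 1.46×10⁹ km = 1.46×10¹² m.
Flux: S = L/(4πd²) = 2.64×10²⁶/(4π×(1.46×10¹²)²) = 9.86 W m⁻².
Energy balance: absorbed = emitted ⇒ πR²·S(1−A) = 4πR²·σT_eq⁴, so T_eq⁴ = S(1−A)/(4σ).
T_eq = [9.86 × 0.79 / (4 × 5.67×10⁻⁸)]^(1/4) = (3.43×10⁷)^(1/4) = 76.5 K.

T_eq ≈ 76.5 K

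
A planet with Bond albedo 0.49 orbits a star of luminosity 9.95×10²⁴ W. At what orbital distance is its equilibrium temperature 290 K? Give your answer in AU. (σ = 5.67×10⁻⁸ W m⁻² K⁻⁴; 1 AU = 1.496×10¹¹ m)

From T_eq⁴ = L(1−A)/(16πσd²): d = √[L(1−A)/(16πσT_eq⁴)].
d = √[9.95×10²⁴ × 0.51 / (16π × 5.67×10⁻⁸ × (290)⁴)] = 1.59×10¹⁰ m = 0.106 AU.

d ≈ 0.106 AU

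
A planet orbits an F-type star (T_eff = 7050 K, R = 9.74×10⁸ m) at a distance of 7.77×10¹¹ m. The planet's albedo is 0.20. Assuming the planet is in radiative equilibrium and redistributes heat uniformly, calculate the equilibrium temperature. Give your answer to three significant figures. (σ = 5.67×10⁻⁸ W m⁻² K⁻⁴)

T_eq ≈ 167 K

L = 4πR_⋆²σT_⋆⁴ = 4π(9.74×10⁸)² × 5.67×10⁻⁸ × (7050)⁴ = 1.67×10²⁷ W.
S = L/(4πd²) = 220 W m⁻².
Energy balance: absorbed = emitted ⇒ πR²·S(1−A) = 4πR²·σT_eq⁴, so T_eq⁴ = S(1−A)/(4σ).
T_eq = [220 × 0.80 / (4 × 5.67×10⁻⁸)]^(1/4) = (7.76×10⁸)^(1/4) = 167 K.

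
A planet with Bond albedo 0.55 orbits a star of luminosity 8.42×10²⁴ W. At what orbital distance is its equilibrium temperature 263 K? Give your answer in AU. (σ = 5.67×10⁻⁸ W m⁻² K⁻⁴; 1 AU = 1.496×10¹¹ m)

d ≈ 0.111 AU

From T_eq⁴ = L(1−A)/(16πσd²): d = √[L(1−A)/(16πσT_eq⁴)].
d = √[8.42×10²⁴ × 0.45 / (16π × 5.67×10⁻⁸ × (263)⁴)] = 1.67×10¹⁰ m = 0.111 AU.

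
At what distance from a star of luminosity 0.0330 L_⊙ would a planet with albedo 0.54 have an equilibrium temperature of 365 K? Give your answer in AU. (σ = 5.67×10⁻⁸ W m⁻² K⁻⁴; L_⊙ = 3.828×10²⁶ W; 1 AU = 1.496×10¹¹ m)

d ≈ 0.0716 AU

L = 0.0330 × 3.828×10²⁶ = 1.26×10²⁵ W.
From T_eq⁴ = L(1−A)/(16πσd²): d = √[L(1−A)/(16πσT_eq⁴)].
d = √[1.26×10²⁵ × 0.46 / (16π × 5.67×10⁻⁸ × (365)⁴)] = 1.07×10¹⁰ m = 0.0716 AU.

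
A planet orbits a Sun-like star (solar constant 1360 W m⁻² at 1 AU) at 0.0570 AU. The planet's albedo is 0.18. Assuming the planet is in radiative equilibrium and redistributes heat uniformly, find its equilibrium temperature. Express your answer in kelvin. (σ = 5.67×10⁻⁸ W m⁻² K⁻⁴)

T_eq ≈ 1110 K

Flux at 0.0570 AU: S = 1360/0.0570² = 4.19×10⁵ W m⁻².
Energy balance: absorbed = emitted ⇒ πR²·S(1−A) = 4πR²·σT_eq⁴, so T_eq⁴ = S(1−A)/(4σ).
T_eq = [4.19×10⁵ × 0.82 / (4 × 5.67×10⁻⁸)]^(1/4) = (1.51×10¹²)^(1/4) = 1110 K.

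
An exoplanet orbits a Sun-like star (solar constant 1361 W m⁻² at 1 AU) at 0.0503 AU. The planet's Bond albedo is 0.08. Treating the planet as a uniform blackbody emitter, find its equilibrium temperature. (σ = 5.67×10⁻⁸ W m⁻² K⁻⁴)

T_eq ≈ 1220 K

Flux at 0.0503 AU: S = 1361/0.0503² = 5.38×10⁵ W m⁻².
Energy balance: absorbed = emitted ⇒ πR²·S(1−A) = 4πR²·σT_eq⁴, so T_eq⁴ = S(1−A)/(4σ).
T_eq = [5.38×10⁵ × 0.92 / (4 × 5.67×10⁻⁸)]^(1/4) = (2.18×10¹²)^(1/4) = 1220 K.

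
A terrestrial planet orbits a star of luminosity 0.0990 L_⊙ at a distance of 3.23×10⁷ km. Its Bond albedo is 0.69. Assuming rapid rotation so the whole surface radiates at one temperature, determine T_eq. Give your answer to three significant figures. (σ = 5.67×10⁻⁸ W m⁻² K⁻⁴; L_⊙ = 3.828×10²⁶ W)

T_eq ≈ 251 K

d = 3.23×10⁷ km = 3.23×10¹⁰ m.
L = 0.0990 × 3.828×10²⁶ = 3.79×10²⁵ W.
Flux: S = L/(4πd²) = 3.79×10²⁵/(4π×(3.23×10¹⁰)²) = 2890 W m⁻².
Energy balance: absorbed = emitted ⇒ πR²·S(1−A) = 4πR²·σT_eq⁴, so T_eq⁴ = S(1−A)/(4σ).
T_eq = [2890 × 0.31 / (4 × 5.67×10⁻⁸)]^(1/4) = (3.95×10⁹)^(1/4) = 251 K.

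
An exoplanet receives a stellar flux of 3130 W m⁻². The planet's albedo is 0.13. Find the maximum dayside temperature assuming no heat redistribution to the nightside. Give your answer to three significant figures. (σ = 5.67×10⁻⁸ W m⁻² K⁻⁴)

T_ss ≈ 468 K

With no redistribution each surface element balances locally: S(1−A) = σT⁴.
T = [3130 × 0.87 / 5.67×10⁻⁸]^(1/4) = (4.80×10¹⁰)^(1/4) = 468 K.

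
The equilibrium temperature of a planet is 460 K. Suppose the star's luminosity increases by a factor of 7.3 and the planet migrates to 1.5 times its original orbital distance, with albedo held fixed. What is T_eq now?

T_eq ≈ 617 K

T_eq ∝ L^(1/4) · d^(−1/2).
T′ = 460 × 7.3^(1/4) / 1.5^(1/2) = 617 K.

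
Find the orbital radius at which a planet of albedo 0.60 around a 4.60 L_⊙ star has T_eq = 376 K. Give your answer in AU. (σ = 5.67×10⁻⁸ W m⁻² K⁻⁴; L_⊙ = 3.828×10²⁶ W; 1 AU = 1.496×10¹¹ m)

d ≈ 0.743 AU

L = 4.60 × 3.828×10²⁶ = 1.76×10²⁷ W.
From T_eq⁴ = L(1−A)/(16πσd²): d = √[L(1−A)/(16πσT_eq⁴)].
d = √[1.76×10²⁷ × 0.40 / (16π × 5.67×10⁻⁸ × (376)⁴)] = 1.11×10¹¹ m = 0.743 AU.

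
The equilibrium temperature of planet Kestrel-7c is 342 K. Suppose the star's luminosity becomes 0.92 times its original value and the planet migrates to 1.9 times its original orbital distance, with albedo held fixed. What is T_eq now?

T_eq ≈ 243 K

T_eq ∝ L^(1/4) · d^(−1/2).
T′ = 342 × 0.92^(1/4) / 1.9^(1/2) = 243 K.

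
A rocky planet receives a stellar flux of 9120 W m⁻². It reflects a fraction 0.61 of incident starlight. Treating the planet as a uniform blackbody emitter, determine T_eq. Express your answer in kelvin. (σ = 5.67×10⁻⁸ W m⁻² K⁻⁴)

Energy balance: absorbed = emitted ⇒ πR²·S(1−A) = 4πR²·σT_eq⁴, so T_eq⁴ = S(1−A)/(4σ).
T_eq = [9120 × 0.39 / (4 × 5.67×10⁻⁸)]^(1/4) = (1.57×10¹⁰)^(1/4) = 354 K.

T_eq ≈ 354 K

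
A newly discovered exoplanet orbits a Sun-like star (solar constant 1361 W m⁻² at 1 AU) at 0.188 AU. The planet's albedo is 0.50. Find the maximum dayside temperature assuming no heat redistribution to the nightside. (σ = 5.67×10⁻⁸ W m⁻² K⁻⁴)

Flux at 0.188 AU: S = 1361/0.188² = 3.85×10⁴ W m⁻².
With no redistribution each surface element balances locally: S(1−A) = σT⁴.
T = [3.85×10⁴ × 0.50 / 5.67×10⁻⁸]^(1/4) = (3.40×10¹¹)^(1/4) = 763 K.

T_ss ≈ 763 K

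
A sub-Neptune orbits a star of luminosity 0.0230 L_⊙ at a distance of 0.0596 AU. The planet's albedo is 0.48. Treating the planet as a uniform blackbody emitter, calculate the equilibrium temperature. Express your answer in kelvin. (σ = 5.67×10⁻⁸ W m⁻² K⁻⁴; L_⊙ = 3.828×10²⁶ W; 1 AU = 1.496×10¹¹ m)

d = 0.0596 AU = 8.92×10⁹ m.
L = 0.0230 × 3.828×10²⁶ = 8.80×10²⁴ W.
Flux: S = L/(4πd²) = 8.80×10²⁴/(4π×(8.92×10⁹)²) = 8810 W m⁻².
Energy balance: absorbed = emitted ⇒ πR²·S(1−A) = 4πR²·σT_eq⁴, so T_eq⁴ = S(1−A)/(4σ).
T_eq = [8810 × 0.52 / (4 × 5.67×10⁻⁸)]^(1/4) = (2.02×10¹⁰)^(1/4) = 377 K.

T_eq ≈ 377 K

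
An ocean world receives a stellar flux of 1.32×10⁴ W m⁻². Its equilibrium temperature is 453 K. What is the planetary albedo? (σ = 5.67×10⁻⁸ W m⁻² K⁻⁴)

A ≈ 0.28

From T_eq⁴ = S(1−A)/(4σ): 1−A = 4σT_eq⁴/S.
1−A = 4 × 5.67×10⁻⁸ × (453)⁴ / 1.32×10⁴ = 0.724.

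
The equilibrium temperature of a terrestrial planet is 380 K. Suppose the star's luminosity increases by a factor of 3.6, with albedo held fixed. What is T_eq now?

T_eq ∝ L^(1/4) · d^(−1/2).
T′ = 380 × 3.6^(1/4) = 523 K.

T_eq ≈ 523 K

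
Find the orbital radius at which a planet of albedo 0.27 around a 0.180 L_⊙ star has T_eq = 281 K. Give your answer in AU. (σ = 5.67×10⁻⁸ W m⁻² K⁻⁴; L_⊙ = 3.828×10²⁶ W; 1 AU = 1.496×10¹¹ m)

d ≈ 0.356 AU

L = 0.180 × 3.828×10²⁶ = 6.89×10²⁵ W.
From T_eq⁴ = L(1−A)/(16πσd²): d = √[L(1−A)/(16πσT_eq⁴)].
d = √[6.89×10²⁵ × 0.73 / (16π × 5.67×10⁻⁸ × (281)⁴)] = 5.32×10¹⁰ m = 0.356 AU.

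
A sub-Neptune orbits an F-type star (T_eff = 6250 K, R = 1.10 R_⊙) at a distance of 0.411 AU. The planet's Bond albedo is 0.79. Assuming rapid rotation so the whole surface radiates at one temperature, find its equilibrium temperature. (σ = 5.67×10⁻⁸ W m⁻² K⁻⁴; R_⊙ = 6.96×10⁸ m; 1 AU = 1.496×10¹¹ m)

T_eq ≈ 334 K

R_⋆ = 1.10 × 6.96×10⁸ = 7.66×10⁸ m.
d = 0.411 AU = 6.15×10¹⁰ m.
L = 4πR_⋆²σT_⋆⁴ = 4π(7.66×10⁸)² × 5.67×10⁻⁸ × (6250)⁴ = 6.37×10²⁶ W.
S = L/(4πd²) = 1.34×10⁴ W m⁻².
Energy balance: absorbed = emitted ⇒ πR²·S(1−A) = 4πR²·σT_eq⁴, so T_eq⁴ = S(1−A)/(4σ).
T_eq = [1.34×10⁴ × 0.21 / (4 × 5.67×10⁻⁸)]^(1/4) = (1.24×10¹⁰)^(1/4) = 334 K.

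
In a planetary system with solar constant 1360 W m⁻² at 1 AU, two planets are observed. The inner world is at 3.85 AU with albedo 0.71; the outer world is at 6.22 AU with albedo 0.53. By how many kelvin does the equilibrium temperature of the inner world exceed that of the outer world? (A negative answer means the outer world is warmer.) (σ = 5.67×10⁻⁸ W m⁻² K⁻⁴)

ΔT ≈ 11.7 K

T_eq = [S₀(1−A)/(4σd²)]^(1/4), so T ∝ (1−A)^(1/4) / √d.
T₁ = [1360×0.29/(4×5.67×10⁻⁸×3.85²)]^(1/4) = 104.07 K.
T₂ = [1360×0.47/(4×5.67×10⁻⁸×6.22²)]^(1/4) = 92.39 K.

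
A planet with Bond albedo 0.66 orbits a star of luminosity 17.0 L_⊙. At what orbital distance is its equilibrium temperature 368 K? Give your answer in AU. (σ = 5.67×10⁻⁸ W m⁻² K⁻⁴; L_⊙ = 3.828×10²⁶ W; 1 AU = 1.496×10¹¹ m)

L = 17.0 × 3.828×10²⁶ = 6.51×10²⁷ W.
From T_eq⁴ = L(1−A)/(16πσd²): d = √[L(1−A)/(16πσT_eq⁴)].
d = √[6.51×10²⁷ × 0.34 / (16π × 5.67×10⁻⁸ × (368)⁴)] = 2.06×10¹¹ m = 1.38 AU.

d ≈ 1.38 AU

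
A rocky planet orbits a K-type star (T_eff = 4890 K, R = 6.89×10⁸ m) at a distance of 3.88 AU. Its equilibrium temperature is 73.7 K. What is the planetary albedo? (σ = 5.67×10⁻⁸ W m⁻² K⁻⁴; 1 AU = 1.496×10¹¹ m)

A ≈ 0.85

d = 3.88 AU = 5.80×10¹¹ m.
L = 4πR_⋆²σT_⋆⁴ = 4π(6.89×10⁸)² × 5.67×10⁻⁸ × (4890)⁴ = 1.93×10²⁶ W.
S = L/(4πd²) = 45.7 W m⁻².
From T_eq⁴ = S(1−A)/(4σ): 1−A = 4σT_eq⁴/S.
1−A = 4 × 5.67×10⁻⁸ × (73.7)⁴ / 45.7 = 0.146.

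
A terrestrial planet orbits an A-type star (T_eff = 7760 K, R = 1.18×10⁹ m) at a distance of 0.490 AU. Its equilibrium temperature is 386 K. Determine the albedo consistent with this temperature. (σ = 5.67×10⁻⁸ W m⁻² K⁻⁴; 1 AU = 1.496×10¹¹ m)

A ≈ 0.91

d = 0.490 AU = 7.33×10¹⁰ m.
L = 4πR_⋆²σT_⋆⁴ = 4π(1.18×10⁹)² × 5.67×10⁻⁸ × (7760)⁴ = 3.60×10²⁷ W.
S = L/(4πd²) = 5.33×10⁴ W m⁻².
From T_eq⁴ = S(1−A)/(4σ): 1−A = 4σT_eq⁴/S.
1−A = 4 × 5.67×10⁻⁸ × (386)⁴ / 5.33×10⁴ = 0.095.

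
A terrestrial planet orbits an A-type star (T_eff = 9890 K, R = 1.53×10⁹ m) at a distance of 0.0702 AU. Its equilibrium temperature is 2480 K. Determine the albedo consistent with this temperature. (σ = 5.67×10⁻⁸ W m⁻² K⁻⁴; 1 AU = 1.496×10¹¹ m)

A ≈ 0.25

d = 0.0702 AU = 1.05×10¹⁰ m.
L = 4πR_⋆²σT_⋆⁴ = 4π(1.53×10⁹)² × 5.67×10⁻⁸ × (9890)⁴ = 1.60×10²⁸ W.
S = L/(4πd²) = 1.15×10⁷ W m⁻².
From T_eq⁴ = S(1−A)/(4σ): 1−A = 4σT_eq⁴/S.
1−A = 4 × 5.67×10⁻⁸ × (2480)⁴ / 1.15×10⁷ = 0.745.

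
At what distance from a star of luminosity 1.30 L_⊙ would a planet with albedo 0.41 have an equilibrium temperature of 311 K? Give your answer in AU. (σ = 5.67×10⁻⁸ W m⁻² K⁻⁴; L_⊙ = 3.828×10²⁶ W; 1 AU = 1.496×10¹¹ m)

d ≈ 0.701 AU

L = 1.30 × 3.828×10²⁶ = 4.98×10²⁶ W.
From T_eq⁴ = L(1−A)/(16πσd²): d = √[L(1−A)/(16πσT_eq⁴)].
d = √[4.98×10²⁶ × 0.59 / (16π × 5.67×10⁻⁸ × (311)⁴)] = 1.05×10¹¹ m = 0.701 AU.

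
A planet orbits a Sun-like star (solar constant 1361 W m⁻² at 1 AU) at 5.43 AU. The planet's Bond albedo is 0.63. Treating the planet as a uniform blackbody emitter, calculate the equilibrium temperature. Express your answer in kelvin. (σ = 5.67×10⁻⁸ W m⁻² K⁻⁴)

T_eq ≈ 93.2 K

Flux at 5.43 AU: S = 1361/5.43² = 46.2 W m⁻².
Energy balance: absorbed = emitted ⇒ πR²·S(1−A) = 4πR²·σT_eq⁴, so T_eq⁴ = S(1−A)/(4σ).
T_eq = [46.2 × 0.37 / (4 × 5.67×10⁻⁸)]^(1/4) = (7.53×10⁷)^(1/4) = 93.2 K.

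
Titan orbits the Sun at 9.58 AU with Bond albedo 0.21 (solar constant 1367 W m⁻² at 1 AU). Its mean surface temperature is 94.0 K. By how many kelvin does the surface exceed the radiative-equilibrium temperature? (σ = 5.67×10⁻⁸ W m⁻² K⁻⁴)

ΔT ≈ 9.1 K

S = 1367/9.58² = 14.89 W m⁻².
T_eq = [S(1−A)/(4σ)]^(1/4) = [14.89×0.79/(4×5.67×10⁻⁸)]^(1/4) = 84.9 K.
ΔT = T_surf − T_eq = 94 − 84.9.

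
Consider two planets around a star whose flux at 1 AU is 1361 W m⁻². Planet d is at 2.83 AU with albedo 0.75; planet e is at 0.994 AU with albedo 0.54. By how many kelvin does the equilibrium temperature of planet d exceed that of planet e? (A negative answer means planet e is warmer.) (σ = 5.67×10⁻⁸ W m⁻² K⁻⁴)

T_eq = [S₀(1−A)/(4σd²)]^(1/4), so T ∝ (1−A)^(1/4) / √d.
T₁ = [1361×0.25/(4×5.67×10⁻⁸×2.83²)]^(1/4) = 116.99 K.
T₂ = [1361×0.46/(4×5.67×10⁻⁸×0.994²)]^(1/4) = 229.91 K.

ΔT ≈ -112.9 K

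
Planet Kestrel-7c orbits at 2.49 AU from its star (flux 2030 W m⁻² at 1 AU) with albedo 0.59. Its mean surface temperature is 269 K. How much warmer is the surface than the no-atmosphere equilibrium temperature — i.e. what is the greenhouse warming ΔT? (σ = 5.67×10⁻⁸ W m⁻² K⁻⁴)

ΔT ≈ 113.0 K

S = 2030/2.49² = 327.4 W m⁻².
T_eq = [S(1−A)/(4σ)]^(1/4) = [327.4×0.41/(4×5.67×10⁻⁸)]^(1/4) = 156.0 K.
ΔT = T_surf − T_eq = 269 − 156.0.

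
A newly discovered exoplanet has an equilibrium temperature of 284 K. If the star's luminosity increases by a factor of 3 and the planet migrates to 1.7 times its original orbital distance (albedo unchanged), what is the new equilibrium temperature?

T_eq ∝ L^(1/4) · d^(−1/2).
T′ = 284 × 3^(1/4) / 1.7^(1/2) = 287 K.

T_eq ≈ 287 K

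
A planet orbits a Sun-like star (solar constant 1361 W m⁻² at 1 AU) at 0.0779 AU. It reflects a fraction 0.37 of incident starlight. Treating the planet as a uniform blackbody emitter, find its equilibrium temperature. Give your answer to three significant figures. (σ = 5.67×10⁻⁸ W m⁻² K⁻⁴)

Flux at 0.0779 AU: S = 1361/0.0779² = 2.24×10⁵ W m⁻².
Energy balance: absorbed = emitted ⇒ πR²·S(1−A) = 4πR²·σT_eq⁴, so T_eq⁴ = S(1−A)/(4σ).
T_eq = [2.24×10⁵ × 0.63 / (4 × 5.67×10⁻⁸)]^(1/4) = (6.23×10¹¹)^(1/4) = 888 K.

T_eq ≈ 888 K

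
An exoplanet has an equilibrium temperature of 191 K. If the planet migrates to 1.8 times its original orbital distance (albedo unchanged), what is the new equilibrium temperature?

T_eq ≈ 142 K

T_eq ∝ L^(1/4) · d^(−1/2).
T′ = 191 / 1.8^(1/2) = 142 K.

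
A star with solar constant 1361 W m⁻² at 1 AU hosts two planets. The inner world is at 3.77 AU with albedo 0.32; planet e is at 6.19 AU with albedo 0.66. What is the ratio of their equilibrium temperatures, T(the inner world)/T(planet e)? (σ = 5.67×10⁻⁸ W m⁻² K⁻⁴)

T₁/T₂ ≈ 1.524

T_eq = [S₀(1−A)/(4σd²)]^(1/4), so T ∝ (1−A)^(1/4) / √d.
T₁ = [1361×0.68/(4×5.67×10⁻⁸×3.77²)]^(1/4) = 130.17 K.
T₂ = [1361×0.34/(4×5.67×10⁻⁸×6.19²)]^(1/4) = 85.42 K.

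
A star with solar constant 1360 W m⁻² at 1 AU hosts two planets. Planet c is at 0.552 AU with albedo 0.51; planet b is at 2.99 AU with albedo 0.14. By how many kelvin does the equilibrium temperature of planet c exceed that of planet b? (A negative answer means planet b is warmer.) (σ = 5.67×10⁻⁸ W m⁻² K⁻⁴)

ΔT ≈ 158.4 K

T_eq = [S₀(1−A)/(4σd²)]^(1/4), so T ∝ (1−A)^(1/4) / √d.
T₁ = [1360×0.49/(4×5.67×10⁻⁸×0.552²)]^(1/4) = 313.37 K.
T₂ = [1360×0.86/(4×5.67×10⁻⁸×2.99²)]^(1/4) = 154.98 K.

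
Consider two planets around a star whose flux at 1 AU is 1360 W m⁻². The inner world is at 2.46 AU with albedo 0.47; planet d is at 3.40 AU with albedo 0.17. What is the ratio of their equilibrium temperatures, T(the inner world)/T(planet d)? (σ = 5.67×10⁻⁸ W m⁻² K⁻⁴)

T_eq = [S₀(1−A)/(4σd²)]^(1/4), so T ∝ (1−A)^(1/4) / √d.
T₁ = [1360×0.53/(4×5.67×10⁻⁸×2.46²)]^(1/4) = 151.38 K.
T₂ = [1360×0.83/(4×5.67×10⁻⁸×3.40²)]^(1/4) = 144.05 K.

T₁/T₂ ≈ 1.051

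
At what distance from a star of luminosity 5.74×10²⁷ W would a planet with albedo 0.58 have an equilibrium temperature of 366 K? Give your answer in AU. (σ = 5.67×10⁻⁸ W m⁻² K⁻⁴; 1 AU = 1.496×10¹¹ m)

d ≈ 1.45 AU

From T_eq⁴ = L(1−A)/(16πσd²): d = √[L(1−A)/(16πσT_eq⁴)].
d = √[5.74×10²⁷ × 0.42 / (16π × 5.67×10⁻⁸ × (366)⁴)] = 2.17×10¹¹ m = 1.45 AU.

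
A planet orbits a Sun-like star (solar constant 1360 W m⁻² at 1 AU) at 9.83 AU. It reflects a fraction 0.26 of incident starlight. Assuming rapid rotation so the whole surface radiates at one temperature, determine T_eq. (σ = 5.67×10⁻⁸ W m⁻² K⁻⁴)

T_eq ≈ 82.3 K

Flux at 9.83 AU: S = 1360/9.83² = 14.1 W m⁻².
Energy balance: absorbed = emitted ⇒ πR²·S(1−A) = 4πR²·σT_eq⁴, so T_eq⁴ = S(1−A)/(4σ).
T_eq = [14.1 × 0.74 / (4 × 5.67×10⁻⁸)]^(1/4) = (4.59×10⁷)^(1/4) = 82.3 K.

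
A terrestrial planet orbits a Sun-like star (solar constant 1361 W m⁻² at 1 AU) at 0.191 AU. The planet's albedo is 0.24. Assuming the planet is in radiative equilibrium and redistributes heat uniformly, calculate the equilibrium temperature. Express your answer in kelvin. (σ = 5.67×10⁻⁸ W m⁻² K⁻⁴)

Flux at 0.191 AU: S = 1361/0.191² = 3.73×10⁴ W m⁻².
Energy balance: absorbed = emitted ⇒ πR²·S(1−A) = 4πR²·σT_eq⁴, so T_eq⁴ = S(1−A)/(4σ).
T_eq = [3.73×10⁴ × 0.76 / (4 × 5.67×10⁻⁸)]^(1/4) = (1.25×10¹¹)^(1/4) = 595 K.

T_eq ≈ 595 K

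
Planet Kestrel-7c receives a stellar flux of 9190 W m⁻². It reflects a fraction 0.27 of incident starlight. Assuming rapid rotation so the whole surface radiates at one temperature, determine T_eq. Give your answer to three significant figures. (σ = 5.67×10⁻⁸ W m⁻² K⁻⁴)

T_eq ≈ 415 K

Energy balance: absorbed = emitted ⇒ πR²·S(1−A) = 4πR²·σT_eq⁴, so T_eq⁴ = S(1−A)/(4σ).
T_eq = [9190 × 0.73 / (4 × 5.67×10⁻⁸)]^(1/4) = (2.96×10¹⁰)^(1/4) = 415 K.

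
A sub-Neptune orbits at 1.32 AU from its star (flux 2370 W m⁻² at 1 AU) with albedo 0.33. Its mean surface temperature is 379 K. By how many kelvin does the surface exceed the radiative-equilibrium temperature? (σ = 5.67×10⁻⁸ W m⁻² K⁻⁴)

S = 2370/1.32² = 1360 W m⁻².
T_eq = [S(1−A)/(4σ)]^(1/4) = [1360×0.67/(4×5.67×10⁻⁸)]^(1/4) = 251.8 K.
ΔT = T_surf − T_eq = 379 − 251.8.

ΔT ≈ 127.2 K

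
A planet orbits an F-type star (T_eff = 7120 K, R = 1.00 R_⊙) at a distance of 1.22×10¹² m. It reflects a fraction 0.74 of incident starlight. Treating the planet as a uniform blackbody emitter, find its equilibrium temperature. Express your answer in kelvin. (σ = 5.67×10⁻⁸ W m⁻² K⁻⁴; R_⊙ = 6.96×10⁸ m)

R_⋆ = 1.00 × 6.96×10⁸ = 6.96×10⁸ m.
L = 4πR_⋆²σT_⋆⁴ = 4π(6.96×10⁸)² × 5.67×10⁻⁸ × (7120)⁴ = 8.87×10²⁶ W.
S = L/(4πd²) = 47.4 W m⁻².
Energy balance: absorbed = emitted ⇒ πR²·S(1−A) = 4πR²·σT_eq⁴, so T_eq⁴ = S(1−A)/(4σ).
T_eq = [47.4 × 0.26 / (4 × 5.67×10⁻⁸)]^(1/4) = (5.44×10⁷)^(1/4) = 85.9 K.

T_eq ≈ 85.9 K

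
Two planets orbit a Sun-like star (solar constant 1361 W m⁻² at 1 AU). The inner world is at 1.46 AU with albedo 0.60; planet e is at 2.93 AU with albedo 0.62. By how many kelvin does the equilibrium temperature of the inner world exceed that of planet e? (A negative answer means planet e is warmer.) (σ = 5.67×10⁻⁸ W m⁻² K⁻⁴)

ΔT ≈ 55.5 K

T_eq = [S₀(1−A)/(4σd²)]^(1/4), so T ∝ (1−A)^(1/4) / √d.
T₁ = [1361×0.40/(4×5.67×10⁻⁸×1.46²)]^(1/4) = 183.19 K.
T₂ = [1361×0.38/(4×5.67×10⁻⁸×2.93²)]^(1/4) = 127.66 K.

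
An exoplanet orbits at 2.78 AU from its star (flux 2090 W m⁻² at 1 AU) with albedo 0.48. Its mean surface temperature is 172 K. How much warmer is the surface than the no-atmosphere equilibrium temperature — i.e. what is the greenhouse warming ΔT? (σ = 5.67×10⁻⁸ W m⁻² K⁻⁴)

ΔT ≈ 14.2 K

S = 2090/2.78² = 270.4 W m⁻².
T_eq = [S(1−A)/(4σ)]^(1/4) = [270.4×0.52/(4×5.67×10⁻⁸)]^(1/4) = 157.8 K.
ΔT = T_surf − T_eq = 172 − 157.8.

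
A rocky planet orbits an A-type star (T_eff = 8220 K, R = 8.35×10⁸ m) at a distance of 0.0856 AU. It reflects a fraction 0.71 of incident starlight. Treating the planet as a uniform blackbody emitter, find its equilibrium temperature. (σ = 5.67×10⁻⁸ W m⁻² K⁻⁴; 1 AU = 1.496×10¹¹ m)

d = 0.0856 AU = 1.28×10¹⁰ m.
L = 4πR_⋆²σT_⋆⁴ = 4π(8.35×10⁸)² × 5.67×10⁻⁸ × (8220)⁴ = 2.27×10²⁷ W.
S = L/(4πd²) = 1.10×10⁶ W m⁻².
Energy balance: absorbed = emitted ⇒ πR²·S(1−A) = 4πR²·σT_eq⁴, so T_eq⁴ = S(1−A)/(4σ).
T_eq = [1.10×10⁶ × 0.29 / (4 × 5.67×10⁻⁸)]^(1/4) = (1.41×10¹²)^(1/4) = 1090 K.

T_eq ≈ 1090 K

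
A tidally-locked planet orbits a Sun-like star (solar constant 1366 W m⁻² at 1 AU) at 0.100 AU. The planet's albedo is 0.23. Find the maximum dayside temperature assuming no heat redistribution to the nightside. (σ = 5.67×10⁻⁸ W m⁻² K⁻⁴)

Flux at 0.100 AU: S = 1366/0.100² = 1.37×10⁵ W m⁻².
With no redistribution each surface element balances locally: S(1−A) = σT⁴.
T = [1.37×10⁵ × 0.77 / 5.67×10⁻⁸]^(1/4) = (1.86×10¹²)^(1/4) = 1170 K.

T_ss ≈ 1170 K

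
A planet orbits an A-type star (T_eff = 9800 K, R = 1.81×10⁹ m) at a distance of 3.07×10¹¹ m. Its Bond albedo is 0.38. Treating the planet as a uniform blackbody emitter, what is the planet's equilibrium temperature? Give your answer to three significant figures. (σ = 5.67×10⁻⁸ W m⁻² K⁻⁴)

L = 4πR_⋆²σT_⋆⁴ = 4π(1.81×10⁹)² × 5.67×10⁻⁸ × (9800)⁴ = 2.15×10²⁸ W.
S = L/(4πd²) = 1.82×10⁴ W m⁻².
Energy balance: absorbed = emitted ⇒ πR²·S(1−A) = 4πR²·σT_eq⁴, so T_eq⁴ = S(1−A)/(4σ).
T_eq = [1.82×10⁴ × 0.62 / (4 × 5.67×10⁻⁸)]^(1/4) = (4.97×10¹⁰)^(1/4) = 472 K.

T_eq ≈ 472 K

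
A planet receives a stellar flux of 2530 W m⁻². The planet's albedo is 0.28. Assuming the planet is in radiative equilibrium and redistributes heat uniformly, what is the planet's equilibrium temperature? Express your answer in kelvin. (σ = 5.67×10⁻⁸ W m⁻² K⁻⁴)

Energy balance: absorbed = emitted ⇒ πR²·S(1−A) = 4πR²·σT_eq⁴, so T_eq⁴ = S(1−A)/(4σ).
T_eq = [2530 × 0.72 / (4 × 5.67×10⁻⁸)]^(1/4) = (8.03×10⁹)^(1/4) = 299 K.

T_eq ≈ 299 K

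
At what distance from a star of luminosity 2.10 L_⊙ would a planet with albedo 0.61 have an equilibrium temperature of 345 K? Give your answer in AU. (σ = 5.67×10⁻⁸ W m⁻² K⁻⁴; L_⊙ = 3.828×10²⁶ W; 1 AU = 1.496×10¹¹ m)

L = 2.10 × 3.828×10²⁶ = 8.04×10²⁶ W.
From T_eq⁴ = L(1−A)/(16πσd²): d = √[L(1−A)/(16πσT_eq⁴)].
d = √[8.04×10²⁶ × 0.39 / (16π × 5.67×10⁻⁸ × (345)⁴)] = 8.81×10¹⁰ m = 0.589 AU.

d ≈ 0.589 AU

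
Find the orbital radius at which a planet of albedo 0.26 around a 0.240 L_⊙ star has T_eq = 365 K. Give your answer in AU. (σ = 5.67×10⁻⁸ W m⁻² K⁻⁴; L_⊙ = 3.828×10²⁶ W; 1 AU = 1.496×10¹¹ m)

d ≈ 0.245 AU

L = 0.240 × 3.828×10²⁶ = 9.19×10²⁵ W.
From T_eq⁴ = L(1−A)/(16πσd²): d = √[L(1−A)/(16πσT_eq⁴)].
d = √[9.19×10²⁵ × 0.74 / (16π × 5.67×10⁻⁸ × (365)⁴)] = 3.67×10¹⁰ m = 0.245 AU.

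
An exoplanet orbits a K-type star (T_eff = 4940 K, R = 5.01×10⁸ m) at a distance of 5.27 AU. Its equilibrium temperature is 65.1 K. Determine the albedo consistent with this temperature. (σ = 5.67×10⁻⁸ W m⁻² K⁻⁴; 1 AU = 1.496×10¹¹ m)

d = 5.27 AU = 7.88×10¹¹ m.
L = 4πR_⋆²σT_⋆⁴ = 4π(5.01×10⁸)² × 5.67×10⁻⁸ × (4940)⁴ = 1.07×10²⁶ W.
S = L/(4πd²) = 13.6 W m⁻².
From T_eq⁴ = S(1−A)/(4σ): 1−A = 4σT_eq⁴/S.
1−A = 4 × 5.67×10⁻⁸ × (65.1)⁴ / 13.6 = 0.299.

A ≈ 0.70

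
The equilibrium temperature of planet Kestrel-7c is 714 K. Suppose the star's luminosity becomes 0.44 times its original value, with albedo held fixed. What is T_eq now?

T_eq ∝ L^(1/4) · d^(−1/2).
T′ = 714 × 0.44^(1/4) = 582 K.

T_eq ≈ 582 K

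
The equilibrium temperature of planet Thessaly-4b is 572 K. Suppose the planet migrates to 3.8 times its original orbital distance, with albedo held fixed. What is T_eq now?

T_eq ≈ 293 K

T_eq ∝ L^(1/4) · d^(−1/2).
T′ = 572 / 3.8^(1/2) = 293 K.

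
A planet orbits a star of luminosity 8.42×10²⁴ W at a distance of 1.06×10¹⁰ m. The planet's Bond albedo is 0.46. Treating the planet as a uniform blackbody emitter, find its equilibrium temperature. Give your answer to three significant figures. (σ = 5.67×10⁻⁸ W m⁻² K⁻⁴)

T_eq ≈ 345 K

Flux: S = L/(4πd²) = 8.42×10²⁴/(4π×(1.06×10¹⁰)²) = 5960 W m⁻².
Energy balance: absorbed = emitted ⇒ πR²·S(1−A) = 4πR²·σT_eq⁴, so T_eq⁴ = S(1−A)/(4σ).
T_eq = [5960 × 0.54 / (4 × 5.67×10⁻⁸)]^(1/4) = (1.42×10¹⁰)^(1/4) = 345 K.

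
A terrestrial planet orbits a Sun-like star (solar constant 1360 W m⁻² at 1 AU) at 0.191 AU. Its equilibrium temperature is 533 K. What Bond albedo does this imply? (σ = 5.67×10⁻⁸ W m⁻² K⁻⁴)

Flux at 0.191 AU: S = 1360/0.191² = 3.73×10⁴ W m⁻².
From T_eq⁴ = S(1−A)/(4σ): 1−A = 4σT_eq⁴/S.
1−A = 4 × 5.67×10⁻⁸ × (533)⁴ / 3.73×10⁴ = 0.491.

A ≈ 0.51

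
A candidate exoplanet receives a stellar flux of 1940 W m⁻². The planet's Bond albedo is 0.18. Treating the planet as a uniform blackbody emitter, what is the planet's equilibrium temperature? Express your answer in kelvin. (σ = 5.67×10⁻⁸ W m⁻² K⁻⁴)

Energy balance: absorbed = emitted ⇒ πR²·S(1−A) = 4πR²·σT_eq⁴, so T_eq⁴ = S(1−A)/(4σ).
T_eq = [1940 × 0.82 / (4 × 5.67×10⁻⁸)]^(1/4) = (7.01×10⁹)^(1/4) = 289 K.

T_eq ≈ 289 K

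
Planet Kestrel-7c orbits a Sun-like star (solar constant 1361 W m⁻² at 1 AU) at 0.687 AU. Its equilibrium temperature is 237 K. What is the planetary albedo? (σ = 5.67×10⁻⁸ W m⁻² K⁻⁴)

Flux at 0.687 AU: S = 1361/0.687² = 2880 W m⁻².
From T_eq⁴ = S(1−A)/(4σ): 1−A = 4σT_eq⁴/S.
1−A = 4 × 5.67×10⁻⁸ × (237)⁴ / 2880 = 0.248.

A ≈ 0.75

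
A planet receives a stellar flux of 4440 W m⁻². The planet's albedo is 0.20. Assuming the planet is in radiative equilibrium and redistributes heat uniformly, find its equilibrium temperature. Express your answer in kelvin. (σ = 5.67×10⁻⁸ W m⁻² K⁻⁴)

T_eq ≈ 354 K

Energy balance: absorbed = emitted ⇒ πR²·S(1−A) = 4πR²·σT_eq⁴, so T_eq⁴ = S(1−A)/(4σ).
T_eq = [4440 × 0.80 / (4 × 5.67×10⁻⁸)]^(1/4) = (1.57×10¹⁰)^(1/4) = 354 K.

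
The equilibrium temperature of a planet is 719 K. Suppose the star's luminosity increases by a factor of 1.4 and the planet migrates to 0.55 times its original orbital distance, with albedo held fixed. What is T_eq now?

T_eq ≈ 1050 K

T_eq ∝ L^(1/4) · d^(−1/2).
T′ = 719 × 1.4^(1/4) / 0.55^(1/2) = 1050 K.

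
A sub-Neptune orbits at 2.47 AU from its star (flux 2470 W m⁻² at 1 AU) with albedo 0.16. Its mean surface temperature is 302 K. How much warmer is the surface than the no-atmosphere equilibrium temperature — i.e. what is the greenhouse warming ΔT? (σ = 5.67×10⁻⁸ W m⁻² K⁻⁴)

ΔT ≈ 105.2 K

S = 2470/2.47² = 404.9 W m⁻².
T_eq = [S(1−A)/(4σ)]^(1/4) = [404.9×0.84/(4×5.67×10⁻⁸)]^(1/4) = 196.8 K.
ΔT = T_surf − T_eq = 302 − 196.8.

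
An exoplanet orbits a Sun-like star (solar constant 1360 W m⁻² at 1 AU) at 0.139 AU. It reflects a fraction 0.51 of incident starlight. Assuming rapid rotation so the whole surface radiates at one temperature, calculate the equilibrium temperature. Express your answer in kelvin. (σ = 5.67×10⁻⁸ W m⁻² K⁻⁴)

T_eq ≈ 624 K

Flux at 0.139 AU: S = 1360/0.139² = 7.04×10⁴ W m⁻².
Energy balance: absorbed = emitted ⇒ πR²·S(1−A) = 4πR²·σT_eq⁴, so T_eq⁴ = S(1−A)/(4σ).
T_eq = [7.04×10⁴ × 0.49 / (4 × 5.67×10⁻⁸)]^(1/4) = (1.52×10¹¹)^(1/4) = 624 K.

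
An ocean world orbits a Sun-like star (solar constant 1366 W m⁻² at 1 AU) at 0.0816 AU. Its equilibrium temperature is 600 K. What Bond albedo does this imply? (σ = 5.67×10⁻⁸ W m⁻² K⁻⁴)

A ≈ 0.86

Flux at 0.0816 AU: S = 1366/0.0816² = 2.05×10⁵ W m⁻².
From T_eq⁴ = S(1−A)/(4σ): 1−A = 4σT_eq⁴/S.
1−A = 4 × 5.67×10⁻⁸ × (600)⁴ / 2.05×10⁵ = 0.143.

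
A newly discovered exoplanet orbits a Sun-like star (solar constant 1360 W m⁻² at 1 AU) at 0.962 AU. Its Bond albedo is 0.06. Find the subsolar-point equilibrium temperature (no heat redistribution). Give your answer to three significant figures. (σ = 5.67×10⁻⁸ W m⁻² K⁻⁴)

T_ss ≈ 395 K

Flux at 0.962 AU: S = 1360/0.962² = 1470 W m⁻².
At the subsolar point the surface absorbs S(1−A) and emits σT⁴ per unit area — no factor of 4, since only the local patch is in balance.
T = [1470 × 0.94 / 5.67×10⁻⁸]^(1/4) = (2.44×10¹⁰)^(1/4) = 395 K.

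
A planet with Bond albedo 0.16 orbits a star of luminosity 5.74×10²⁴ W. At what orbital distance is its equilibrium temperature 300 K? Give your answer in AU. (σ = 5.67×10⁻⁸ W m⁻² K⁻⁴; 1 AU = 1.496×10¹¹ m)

d ≈ 0.0966 AU

From T_eq⁴ = L(1−A)/(16πσd²): d = √[L(1−A)/(16πσT_eq⁴)].
d = √[5.74×10²⁴ × 0.84 / (16π × 5.67×10⁻⁸ × (300)⁴)] = 1.45×10¹⁰ m = 0.0966 AU.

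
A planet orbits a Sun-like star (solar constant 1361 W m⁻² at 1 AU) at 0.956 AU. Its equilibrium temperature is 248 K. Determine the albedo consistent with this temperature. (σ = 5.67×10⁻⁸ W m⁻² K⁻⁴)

Flux at 0.956 AU: S = 1361/0.956² = 1490 W m⁻².
From T_eq⁴ = S(1−A)/(4σ): 1−A = 4σT_eq⁴/S.
1−A = 4 × 5.67×10⁻⁸ × (248)⁴ / 1490 = 0.576.

A ≈ 0.42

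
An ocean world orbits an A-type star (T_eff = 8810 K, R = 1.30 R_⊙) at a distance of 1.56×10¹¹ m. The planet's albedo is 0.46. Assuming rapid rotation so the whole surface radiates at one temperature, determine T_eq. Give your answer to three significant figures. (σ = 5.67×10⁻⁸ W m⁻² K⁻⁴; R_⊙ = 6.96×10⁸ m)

R_⋆ = 1.30 × 6.96×10⁸ = 9.05×10⁸ m.
L = 4πR_⋆²σT_⋆⁴ = 4π(9.05×10⁸)² × 5.67×10⁻⁸ × (8810)⁴ = 3.51×10²⁷ W.
S = L/(4πd²) = 1.15×10⁴ W m⁻².
Energy balance: absorbed = emitted ⇒ πR²·S(1−A) = 4πR²·σT_eq⁴, so T_eq⁴ = S(1−A)/(4σ).
T_eq = [1.15×10⁴ × 0.54 / (4 × 5.67×10⁻⁸)]^(1/4) = (2.74×10¹⁰)^(1/4) = 407 K.

T_eq ≈ 407 K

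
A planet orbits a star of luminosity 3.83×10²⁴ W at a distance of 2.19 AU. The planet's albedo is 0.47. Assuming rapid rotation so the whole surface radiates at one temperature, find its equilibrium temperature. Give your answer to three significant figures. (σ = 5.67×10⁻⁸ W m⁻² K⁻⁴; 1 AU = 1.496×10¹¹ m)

d = 2.19 AU = 3.28×10¹¹ m.
Flux: S = L/(4πd²) = 3.83×10²⁴/(4π×(3.28×10¹¹)²) = 2.84 W m⁻².
Energy balance: absorbed = emitted ⇒ πR²·S(1−A) = 4πR²·σT_eq⁴, so T_eq⁴ = S(1−A)/(4σ).
T_eq = [2.84 × 0.53 / (4 × 5.67×10⁻⁸)]^(1/4) = (6.64×10⁶)^(1/4) = 50.8 K.

T_eq ≈ 50.8 K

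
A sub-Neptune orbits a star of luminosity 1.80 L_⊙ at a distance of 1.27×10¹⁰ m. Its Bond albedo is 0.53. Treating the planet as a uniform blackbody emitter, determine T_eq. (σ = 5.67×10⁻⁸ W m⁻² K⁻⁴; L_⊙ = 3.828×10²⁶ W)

L = 1.80 × 3.828×10²⁶ = 6.89×10²⁶ W.
Flux: S = L/(4πd²) = 6.89×10²⁶/(4π×(1.27×10¹⁰)²) = 3.40×10⁵ W m⁻².
Energy balance: absorbed = emitted ⇒ πR²·S(1−A) = 4πR²·σT_eq⁴, so T_eq⁴ = S(1−A)/(4σ).
T_eq = [3.40×10⁵ × 0.47 / (4 × 5.67×10⁻⁸)]^(1/4) = (7.05×10¹¹)^(1/4) = 916 K.

T_eq ≈ 916 K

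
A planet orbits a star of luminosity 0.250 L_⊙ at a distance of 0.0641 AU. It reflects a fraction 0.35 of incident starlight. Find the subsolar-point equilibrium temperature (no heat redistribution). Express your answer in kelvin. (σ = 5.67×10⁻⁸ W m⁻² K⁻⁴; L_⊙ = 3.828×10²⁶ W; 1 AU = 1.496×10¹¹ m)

T_ss ≈ 987 K

d = 0.0641 AU = 9.59×10⁹ m.
L = 0.250 × 3.828×10²⁶ = 9.57×10²⁵ W.
Flux: S = L/(4πd²) = 9.57×10²⁵/(4π×(9.59×10⁹)²) = 8.28×10⁴ W m⁻².
At the subsolar point the surface absorbs S(1−A) and emits σT⁴ per unit area — no factor of 4, since only the local patch is in balance.
T = [8.28×10⁴ × 0.65 / 5.67×10⁻⁸]^(1/4) = (9.49×10¹¹)^(1/4) = 987 K.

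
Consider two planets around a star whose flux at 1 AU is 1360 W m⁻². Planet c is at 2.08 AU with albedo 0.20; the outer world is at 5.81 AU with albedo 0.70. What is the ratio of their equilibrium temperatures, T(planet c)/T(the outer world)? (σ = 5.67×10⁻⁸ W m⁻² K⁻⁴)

T_eq = [S₀(1−A)/(4σd²)]^(1/4), so T ∝ (1−A)^(1/4) / √d.
T₁ = [1360×0.80/(4×5.67×10⁻⁸×2.08²)]^(1/4) = 182.48 K.
T₂ = [1360×0.30/(4×5.67×10⁻⁸×5.81²)]^(1/4) = 85.44 K.

T₁/T₂ ≈ 2.136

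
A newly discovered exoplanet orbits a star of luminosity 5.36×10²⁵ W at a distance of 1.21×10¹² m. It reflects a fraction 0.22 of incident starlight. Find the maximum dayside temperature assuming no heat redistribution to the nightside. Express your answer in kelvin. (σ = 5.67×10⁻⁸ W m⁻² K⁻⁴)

Flux: S = L/(4πd²) = 5.36×10²⁵/(4π×(1.21×10¹²)²) = 2.91 W m⁻².
With no redistribution each surface element balances locally: S(1−A) = σT⁴.
T = [2.91 × 0.78 / 5.67×10⁻⁸]^(1/4) = (4.01×10⁷)^(1/4) = 79.6 K.

T_ss ≈ 79.6 K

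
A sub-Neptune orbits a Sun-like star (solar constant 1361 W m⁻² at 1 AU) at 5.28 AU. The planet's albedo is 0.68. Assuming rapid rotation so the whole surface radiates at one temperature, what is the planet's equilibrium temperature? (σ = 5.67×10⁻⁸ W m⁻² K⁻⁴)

Flux at 5.28 AU: S = 1361/5.28² = 48.8 W m⁻².
Energy balance: absorbed = emitted ⇒ πR²·S(1−A) = 4πR²·σT_eq⁴, so T_eq⁴ = S(1−A)/(4σ).
T_eq = [48.8 × 0.32 / (4 × 5.67×10⁻⁸)]^(1/4) = (6.89×10⁷)^(1/4) = 91.1 K.

T_eq ≈ 91.1 K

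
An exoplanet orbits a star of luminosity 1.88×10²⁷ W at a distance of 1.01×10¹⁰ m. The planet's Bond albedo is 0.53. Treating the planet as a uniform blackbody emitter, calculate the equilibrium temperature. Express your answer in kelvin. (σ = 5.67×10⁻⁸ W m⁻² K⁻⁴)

Flux: S = L/(4πd²) = 1.88×10²⁷/(4π×(1.01×10¹⁰)²) = 1.47×10⁶ W m⁻².
Energy balance: absorbed = emitted ⇒ πR²·S(1−A) = 4πR²·σT_eq⁴, so T_eq⁴ = S(1−A)/(4σ).
T_eq = [1.47×10⁶ × 0.47 / (4 × 5.67×10⁻⁸)]^(1/4) = (3.04×10¹²)^(1/4) = 1320 K.

T_eq ≈ 1320 K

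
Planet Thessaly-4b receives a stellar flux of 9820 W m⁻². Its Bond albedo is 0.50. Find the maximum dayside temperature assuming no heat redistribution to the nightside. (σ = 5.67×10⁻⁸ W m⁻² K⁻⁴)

With no redistribution each surface element balances locally: S(1−A) = σT⁴.
T = [9820 × 0.50 / 5.67×10⁻⁸]^(1/4) = (8.66×10¹⁰)^(1/4) = 542 K.

T_ss ≈ 542 K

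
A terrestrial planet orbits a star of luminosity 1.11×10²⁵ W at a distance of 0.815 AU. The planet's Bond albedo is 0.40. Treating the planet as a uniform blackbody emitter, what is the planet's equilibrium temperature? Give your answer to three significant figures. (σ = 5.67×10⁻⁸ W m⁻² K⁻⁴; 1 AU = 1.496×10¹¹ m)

T_eq ≈ 112 K

d = 0.815 AU = 1.22×10¹¹ m.
Flux: S = L/(4πd²) = 1.11×10²⁵/(4π×(1.22×10¹¹)²) = 59.4 W m⁻².
Energy balance: absorbed = emitted ⇒ πR²·S(1−A) = 4πR²·σT_eq⁴, so T_eq⁴ = S(1−A)/(4σ).
T_eq = [59.4 × 0.60 / (4 × 5.67×10⁻⁸)]^(1/4) = (1.57×10⁸)^(1/4) = 112 K.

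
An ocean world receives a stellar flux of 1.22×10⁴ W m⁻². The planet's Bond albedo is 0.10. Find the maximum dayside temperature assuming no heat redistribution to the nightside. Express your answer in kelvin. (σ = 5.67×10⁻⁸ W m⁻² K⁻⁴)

With no redistribution each surface element balances locally: S(1−A) = σT⁴.
T = [1.22×10⁴ × 0.90 / 5.67×10⁻⁸]^(1/4) = (1.94×10¹¹)^(1/4) = 663 K.

T_ss ≈ 663 K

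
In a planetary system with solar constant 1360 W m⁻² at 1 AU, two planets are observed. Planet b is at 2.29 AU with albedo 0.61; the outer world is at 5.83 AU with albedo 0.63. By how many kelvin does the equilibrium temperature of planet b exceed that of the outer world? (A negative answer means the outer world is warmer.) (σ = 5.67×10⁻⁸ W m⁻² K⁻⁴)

T_eq = [S₀(1−A)/(4σd²)]^(1/4), so T ∝ (1−A)^(1/4) / √d.
T₁ = [1360×0.39/(4×5.67×10⁻⁸×2.29²)]^(1/4) = 145.32 K.
T₂ = [1360×0.37/(4×5.67×10⁻⁸×5.83²)]^(1/4) = 89.89 K.

ΔT ≈ 55.4 K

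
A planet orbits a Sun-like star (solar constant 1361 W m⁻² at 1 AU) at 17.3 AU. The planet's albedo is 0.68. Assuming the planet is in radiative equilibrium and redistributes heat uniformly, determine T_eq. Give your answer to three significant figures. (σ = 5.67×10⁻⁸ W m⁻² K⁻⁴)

Flux at 17.3 AU: S = 1361/17.3² = 4.55 W m⁻².
Energy balance: absorbed = emitted ⇒ πR²·S(1−A) = 4πR²·σT_eq⁴, so T_eq⁴ = S(1−A)/(4σ).
T_eq = [4.55 × 0.32 / (4 × 5.67×10⁻⁸)]^(1/4) = (6.42×10⁶)^(1/4) = 50.3 K.

T_eq ≈ 50.3 K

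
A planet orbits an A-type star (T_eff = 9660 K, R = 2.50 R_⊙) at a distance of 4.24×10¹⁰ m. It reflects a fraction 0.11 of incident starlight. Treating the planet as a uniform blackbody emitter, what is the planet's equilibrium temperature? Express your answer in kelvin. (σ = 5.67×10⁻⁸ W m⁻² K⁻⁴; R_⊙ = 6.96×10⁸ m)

R_⋆ = 2.50 × 6.96×10⁸ = 1.74×10⁹ m.
L = 4πR_⋆²σT_⋆⁴ = 4π(1.74×10⁹)² × 5.67×10⁻⁸ × (9660)⁴ = 1.88×10²⁸ W.
S = L/(4πd²) = 8.31×10⁵ W m⁻².
Energy balance: absorbed = emitted ⇒ πR²·S(1−A) = 4πR²·σT_eq⁴, so T_eq⁴ = S(1−A)/(4σ).
T_eq = [8.31×10⁵ × 0.89 / (4 × 5.67×10⁻⁸)]^(1/4) = (3.26×10¹²)^(1/4) = 1340 K.

T_eq ≈ 1340 K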